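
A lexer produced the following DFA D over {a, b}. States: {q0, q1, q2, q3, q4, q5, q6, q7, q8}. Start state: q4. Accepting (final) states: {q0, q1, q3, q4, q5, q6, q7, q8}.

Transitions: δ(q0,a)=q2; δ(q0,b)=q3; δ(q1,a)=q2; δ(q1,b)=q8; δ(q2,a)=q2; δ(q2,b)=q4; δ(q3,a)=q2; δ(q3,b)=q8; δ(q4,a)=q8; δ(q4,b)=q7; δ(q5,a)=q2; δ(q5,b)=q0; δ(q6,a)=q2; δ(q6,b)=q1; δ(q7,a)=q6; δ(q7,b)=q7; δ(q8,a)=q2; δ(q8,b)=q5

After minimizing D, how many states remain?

3

Start with accepting vs non-accepting: {q0,q1,q3,q4,q5,q6,q7,q8} | {q2}.
On input a, block {q0,q1,q3,q4,q5,q6,q7,q8} splits into {q0,q1,q3,q5,q6,q8} and {q4,q7}.
Stable partition: {q0,q1,q3,q5,q6,q8} | {q2} | {q4,q7} — 3 equivalence classes.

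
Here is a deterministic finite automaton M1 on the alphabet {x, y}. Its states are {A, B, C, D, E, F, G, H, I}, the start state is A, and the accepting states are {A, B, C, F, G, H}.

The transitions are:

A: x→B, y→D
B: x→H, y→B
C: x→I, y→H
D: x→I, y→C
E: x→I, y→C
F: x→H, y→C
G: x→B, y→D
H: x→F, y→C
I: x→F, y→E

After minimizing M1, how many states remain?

6

First remove the unreachable states {G}; 8 states remain.
P0 = {A,B,C,F,H} | {D,E,I}.
Split {A,B,C,F,H} by δ(·,x) → {A,B,F,H} and {C}.
Split {A,B,F,H} by δ(·,y) → {F,H} and {A} and {B}.
Refine {D,E,I} on symbol x: members go to different blocks, giving {D,E} and {I}.
Stable partition: {F,H} | {D,E} | {C} | {A} | {B} | {I} — 6 equivalence classes.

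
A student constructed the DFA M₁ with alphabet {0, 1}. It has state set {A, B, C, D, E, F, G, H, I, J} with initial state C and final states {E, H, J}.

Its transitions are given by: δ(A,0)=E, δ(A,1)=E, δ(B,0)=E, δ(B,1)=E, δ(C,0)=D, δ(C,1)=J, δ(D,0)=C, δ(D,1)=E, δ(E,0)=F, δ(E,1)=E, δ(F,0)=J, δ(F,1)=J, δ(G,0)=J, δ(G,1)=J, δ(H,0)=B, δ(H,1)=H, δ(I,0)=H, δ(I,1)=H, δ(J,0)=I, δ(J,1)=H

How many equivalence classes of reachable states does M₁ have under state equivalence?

Reachable states from the start: {B,C,D,E,F,H,I,J}. Unreachable: {A,G} — drop them.
Start with accepting vs non-accepting: {E,H,J} | {B,C,D,F,I}.
Refine {B,C,D,F,I} on symbol 0: members go to different blocks, giving {B,F,I} and {C,D}.
The partition is now stable with 3 blocks: {E,H,J} | {B,F,I} | {C,D}.

3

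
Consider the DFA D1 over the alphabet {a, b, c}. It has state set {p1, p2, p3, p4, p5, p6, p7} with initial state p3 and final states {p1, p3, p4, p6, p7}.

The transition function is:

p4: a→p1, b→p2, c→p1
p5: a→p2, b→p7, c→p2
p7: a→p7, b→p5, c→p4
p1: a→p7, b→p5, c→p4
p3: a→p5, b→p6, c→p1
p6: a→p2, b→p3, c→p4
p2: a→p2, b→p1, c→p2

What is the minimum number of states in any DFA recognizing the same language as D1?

3

Every state is reachable, so we keep all 7.
Start with accepting vs non-accepting: {p1,p3,p4,p6,p7} | {p2,p5}.
On input a, block {p1,p3,p4,p6,p7} splits into {p1,p4,p7} and {p3,p6}.
Stable partition: {p1,p4,p7} | {p2,p5} | {p3,p6} — 3 equivalence classes.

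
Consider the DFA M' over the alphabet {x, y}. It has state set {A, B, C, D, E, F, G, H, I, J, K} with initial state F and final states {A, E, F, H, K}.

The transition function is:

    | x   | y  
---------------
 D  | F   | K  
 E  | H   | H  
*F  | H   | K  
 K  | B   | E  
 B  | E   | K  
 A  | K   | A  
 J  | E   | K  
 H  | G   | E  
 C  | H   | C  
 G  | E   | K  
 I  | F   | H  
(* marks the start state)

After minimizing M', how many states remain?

3

States {A,C,D,I,J} cannot be reached from the start state, so discard them.
Start with accepting vs non-accepting: {E,F,H,K} | {B,G}.
Refine {E,F,H,K} on symbol x: members go to different blocks, giving {E,F} and {H,K}.
No further refinement is possible. Final partition (3 blocks): {E,F} | {B,G} | {H,K}.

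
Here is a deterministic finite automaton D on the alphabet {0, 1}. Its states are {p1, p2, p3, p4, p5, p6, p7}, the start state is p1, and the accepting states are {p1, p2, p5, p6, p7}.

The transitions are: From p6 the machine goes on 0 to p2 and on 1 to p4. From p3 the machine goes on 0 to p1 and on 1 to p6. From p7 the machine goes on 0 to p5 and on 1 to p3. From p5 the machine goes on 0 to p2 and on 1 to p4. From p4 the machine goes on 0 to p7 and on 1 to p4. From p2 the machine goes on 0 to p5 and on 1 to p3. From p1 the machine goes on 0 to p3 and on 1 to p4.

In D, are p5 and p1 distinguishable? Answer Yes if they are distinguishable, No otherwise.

Every state is reachable, so we keep all 7.
P0 = {p1,p2,p5,p6,p7} | {p3,p4}.
Split {p1,p2,p5,p6,p7} by δ(·,0) → {p2,p5,p6,p7} and {p1}.
Refine {p3,p4} on symbol 0: members go to different blocks, giving {p3} and {p4}.
On input 1, block {p2,p5,p6,p7} splits into {p2,p7} and {p5,p6}.
Stable partition: {p2,p7} | {p3} | {p1} | {p4} | {p5,p6} — 5 equivalence classes.
p5 and p1 end up in different blocks, so they are distinguishable. For instance, the string '0' is accepted from only p5.

Yes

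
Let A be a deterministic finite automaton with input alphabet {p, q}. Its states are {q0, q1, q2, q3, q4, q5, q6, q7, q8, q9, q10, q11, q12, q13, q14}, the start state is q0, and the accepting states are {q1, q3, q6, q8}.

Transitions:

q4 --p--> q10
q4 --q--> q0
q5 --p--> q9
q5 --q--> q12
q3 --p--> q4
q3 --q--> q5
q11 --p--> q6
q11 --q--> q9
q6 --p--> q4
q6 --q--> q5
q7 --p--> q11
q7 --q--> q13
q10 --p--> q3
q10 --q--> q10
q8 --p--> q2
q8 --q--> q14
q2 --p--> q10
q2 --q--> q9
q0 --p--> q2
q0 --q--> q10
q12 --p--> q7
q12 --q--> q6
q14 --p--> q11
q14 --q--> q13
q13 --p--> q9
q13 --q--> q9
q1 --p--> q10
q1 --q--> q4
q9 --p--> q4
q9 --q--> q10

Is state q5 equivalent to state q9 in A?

No

Reachable states from the start: {q0,q2,q3,q4,q5,q6,q7,q9,q10,q11,q12,q13}. Unreachable: {q1,q8,q14} — drop them.
Start with accepting vs non-accepting: {q3,q6} | {q0,q2,q4,q5,q7,q9,q10,q11,q12,q13}.
Refine {q0,q2,q4,q5,q7,q9,q10,q11,q12,q13} on symbol p: members go to different blocks, giving {q0,q2,q4,q5,q7,q9,q12,q13} and {q10,q11}.
Refine {q0,q2,q4,q5,q7,q9,q12,q13} on symbol p: members go to different blocks, giving {q0,q5,q9,q12,q13} and {q2,q4,q7}.
Split {q0,q5,q9,q12,q13} by δ(·,p) → {q0,q9,q12} and {q5,q13}.
On input q, block {q0,q9,q12} splits into {q0,q9} and {q12}.
Split {q10,q11} by δ(·,q) → {q10} and {q11}.
Split {q2,q4,q7} by δ(·,p) → {q2,q4} and {q7}.
Split {q5,q13} by δ(·,q) → {q5} and {q13}.
The partition is now stable with 9 blocks: {q3,q6} | {q0,q9} | {q10} | {q2,q4} | {q5} | {q12} | {q11} | {q7} | {q13}.
q5 and q9 end up in different blocks, so they are distinguishable. For instance, the string 'qp' is accepted from only q9.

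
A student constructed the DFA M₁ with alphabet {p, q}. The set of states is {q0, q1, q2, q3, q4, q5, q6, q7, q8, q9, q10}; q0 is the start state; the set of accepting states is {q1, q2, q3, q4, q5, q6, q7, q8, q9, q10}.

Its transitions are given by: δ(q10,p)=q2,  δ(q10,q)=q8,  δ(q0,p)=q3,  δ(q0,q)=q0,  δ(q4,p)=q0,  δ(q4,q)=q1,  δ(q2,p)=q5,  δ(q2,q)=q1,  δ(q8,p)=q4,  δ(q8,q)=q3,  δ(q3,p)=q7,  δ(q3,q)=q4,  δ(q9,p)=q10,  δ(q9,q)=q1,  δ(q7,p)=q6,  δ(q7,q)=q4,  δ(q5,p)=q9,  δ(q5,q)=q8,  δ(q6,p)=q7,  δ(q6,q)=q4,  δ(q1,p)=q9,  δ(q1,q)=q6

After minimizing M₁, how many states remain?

7

Every state is reachable, so we keep all 11.
Initial partition by acceptance: {q1,q2,q3,q4,q5,q6,q7,q8,q9,q10} | {q0}.
Split {q1,q2,q3,q4,q5,q6,q7,q8,q9,q10} by δ(·,p) → {q1,q2,q3,q5,q6,q7,q8,q9,q10} and {q4}.
On input p, block {q1,q2,q3,q5,q6,q7,q8,q9,q10} splits into {q1,q2,q3,q5,q6,q7,q9,q10} and {q8}.
Split {q1,q2,q3,q5,q6,q7,q9,q10} by δ(·,q) → {q1,q2,q9} and {q3,q6,q7} and {q5,q10}.
Split {q1,q2,q9} by δ(·,p) → {q2,q9} and {q1}.
No further refinement is possible. Final partition (7 blocks): {q2,q9} | {q0} | {q4} | {q8} | {q3,q6,q7} | {q5,q10} | {q1}.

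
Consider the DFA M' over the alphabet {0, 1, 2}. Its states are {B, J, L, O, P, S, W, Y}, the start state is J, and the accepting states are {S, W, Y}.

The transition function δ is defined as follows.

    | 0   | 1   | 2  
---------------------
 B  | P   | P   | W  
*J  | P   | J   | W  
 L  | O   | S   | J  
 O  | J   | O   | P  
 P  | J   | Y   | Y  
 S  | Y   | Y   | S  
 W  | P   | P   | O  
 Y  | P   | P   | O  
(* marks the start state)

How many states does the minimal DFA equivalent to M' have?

First remove the unreachable states {B,L,S}; 5 states remain.
Start with accepting vs non-accepting: {W,Y} | {J,O,P}.
Split {J,O,P} by δ(·,1) → {J,O} and {P}.
Split {J,O} by δ(·,0) → {J} and {O}.
No further refinement is possible. Final partition (4 blocks): {W,Y} | {J} | {P} | {O}.

4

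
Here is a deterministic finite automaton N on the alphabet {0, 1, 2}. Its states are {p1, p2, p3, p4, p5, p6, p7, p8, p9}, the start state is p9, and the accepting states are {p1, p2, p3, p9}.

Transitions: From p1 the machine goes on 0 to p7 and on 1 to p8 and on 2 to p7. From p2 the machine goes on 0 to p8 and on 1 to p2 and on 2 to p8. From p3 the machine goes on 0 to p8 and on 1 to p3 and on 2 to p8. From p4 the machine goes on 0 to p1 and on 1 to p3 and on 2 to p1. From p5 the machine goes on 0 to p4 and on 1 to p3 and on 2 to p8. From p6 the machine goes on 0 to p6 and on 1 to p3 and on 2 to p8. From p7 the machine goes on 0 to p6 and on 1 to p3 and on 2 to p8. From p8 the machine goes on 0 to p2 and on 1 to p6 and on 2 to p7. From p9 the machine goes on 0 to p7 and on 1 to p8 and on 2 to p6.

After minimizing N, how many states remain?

4

States {p1,p4,p5} cannot be reached from the start state, so discard them.
Initial partition by acceptance: {p2,p3,p9} | {p6,p7,p8}.
Split {p2,p3,p9} by δ(·,1) → {p2,p3} and {p9}.
On input 0, block {p6,p7,p8} splits into {p6,p7} and {p8}.
Stable partition: {p2,p3} | {p6,p7} | {p9} | {p8} — 4 equivalence classes.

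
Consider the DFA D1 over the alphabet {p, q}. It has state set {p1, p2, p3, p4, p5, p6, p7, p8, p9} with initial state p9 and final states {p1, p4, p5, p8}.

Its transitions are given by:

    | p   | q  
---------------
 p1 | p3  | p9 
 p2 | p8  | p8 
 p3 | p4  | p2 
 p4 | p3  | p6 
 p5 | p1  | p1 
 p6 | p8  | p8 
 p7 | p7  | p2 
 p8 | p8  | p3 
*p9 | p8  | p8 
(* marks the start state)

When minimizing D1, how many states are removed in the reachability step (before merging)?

No path from p9 leads to p1, p5, p7; the other 6 states are all reachable.

3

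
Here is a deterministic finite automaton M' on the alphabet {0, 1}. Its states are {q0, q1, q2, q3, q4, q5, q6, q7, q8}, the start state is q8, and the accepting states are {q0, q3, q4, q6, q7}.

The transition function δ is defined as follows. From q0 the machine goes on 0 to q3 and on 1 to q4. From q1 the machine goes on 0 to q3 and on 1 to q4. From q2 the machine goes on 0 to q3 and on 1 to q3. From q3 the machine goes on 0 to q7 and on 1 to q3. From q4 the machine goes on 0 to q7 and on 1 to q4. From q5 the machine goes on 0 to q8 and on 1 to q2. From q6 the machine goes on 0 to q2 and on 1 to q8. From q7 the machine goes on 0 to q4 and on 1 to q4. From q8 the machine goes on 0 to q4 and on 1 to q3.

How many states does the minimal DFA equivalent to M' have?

First remove the unreachable states {q0,q1,q2,q5,q6}; 4 states remain.
Initial partition by acceptance: {q3,q4,q7} | {q8}.
No further refinement is possible. Final partition (2 blocks): {q3,q4,q7} | {q8}.

2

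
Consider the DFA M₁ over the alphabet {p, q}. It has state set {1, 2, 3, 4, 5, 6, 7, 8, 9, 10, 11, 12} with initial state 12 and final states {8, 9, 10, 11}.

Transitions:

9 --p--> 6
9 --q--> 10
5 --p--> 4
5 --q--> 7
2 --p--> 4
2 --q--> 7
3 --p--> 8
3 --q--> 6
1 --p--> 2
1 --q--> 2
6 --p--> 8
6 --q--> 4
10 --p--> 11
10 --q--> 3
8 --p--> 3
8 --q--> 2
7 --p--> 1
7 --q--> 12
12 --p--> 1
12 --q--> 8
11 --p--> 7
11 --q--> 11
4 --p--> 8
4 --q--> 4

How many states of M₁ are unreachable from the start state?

Starting at 12 and following transitions, the reachable set is {1, 2, 3, 4, 6, 7, 8, 12}. That leaves 5, 9, 10, 11 unreachable — 4 in total.

4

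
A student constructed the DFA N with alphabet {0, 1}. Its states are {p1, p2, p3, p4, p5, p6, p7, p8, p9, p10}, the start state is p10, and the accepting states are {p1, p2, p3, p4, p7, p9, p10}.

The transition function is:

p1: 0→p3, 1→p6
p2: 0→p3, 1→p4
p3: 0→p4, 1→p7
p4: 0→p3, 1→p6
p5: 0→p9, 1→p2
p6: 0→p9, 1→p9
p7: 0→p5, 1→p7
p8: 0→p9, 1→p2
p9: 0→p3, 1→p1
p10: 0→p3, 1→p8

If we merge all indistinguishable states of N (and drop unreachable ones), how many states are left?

5

All states are reachable from the start state.
Initial partition by acceptance: {p1,p2,p3,p4,p7,p9,p10} | {p5,p6,p8}.
Split {p1,p2,p3,p4,p7,p9,p10} by δ(·,0) → {p1,p2,p3,p4,p9,p10} and {p7}.
On input 1, block {p1,p2,p3,p4,p9,p10} splits into {p1,p4,p10} and {p2,p9} and {p3}.
No further refinement is possible. Final partition (5 blocks): {p1,p4,p10} | {p5,p6,p8} | {p7} | {p2,p9} | {p3}.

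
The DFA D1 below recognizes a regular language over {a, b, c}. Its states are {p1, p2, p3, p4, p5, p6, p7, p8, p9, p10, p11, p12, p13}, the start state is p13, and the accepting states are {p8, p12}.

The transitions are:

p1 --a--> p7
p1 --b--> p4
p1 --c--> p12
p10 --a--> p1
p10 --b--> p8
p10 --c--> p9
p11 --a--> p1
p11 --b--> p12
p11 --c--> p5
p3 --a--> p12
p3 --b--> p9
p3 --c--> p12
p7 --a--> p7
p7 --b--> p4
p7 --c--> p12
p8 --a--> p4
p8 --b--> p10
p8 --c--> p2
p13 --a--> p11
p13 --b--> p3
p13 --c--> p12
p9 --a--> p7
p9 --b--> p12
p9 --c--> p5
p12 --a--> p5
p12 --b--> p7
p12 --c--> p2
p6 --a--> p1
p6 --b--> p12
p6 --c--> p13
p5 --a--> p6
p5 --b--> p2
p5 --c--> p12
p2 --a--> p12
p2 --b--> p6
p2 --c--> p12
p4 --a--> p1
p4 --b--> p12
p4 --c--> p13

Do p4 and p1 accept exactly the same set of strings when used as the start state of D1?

No

States {p8,p10} cannot be reached from the start state, so discard them.
Initial partition by acceptance: {p12} | {p1,p2,p3,p4,p5,p6,p7,p9,p11,p13}.
On input a, block {p1,p2,p3,p4,p5,p6,p7,p9,p11,p13} splits into {p1,p4,p5,p6,p7,p9,p11,p13} and {p2,p3}.
Split {p1,p4,p5,p6,p7,p9,p11,p13} by δ(·,b) → {p4,p6,p9,p11} and {p1,p7} and {p5,p13}.
The partition is now stable with 5 blocks: {p12} | {p4,p6,p9,p11} | {p2,p3} | {p1,p7} | {p5,p13}.
p4 and p1 end up in different blocks, so they are distinguishable. For instance, the string 'b' is accepted from only p4.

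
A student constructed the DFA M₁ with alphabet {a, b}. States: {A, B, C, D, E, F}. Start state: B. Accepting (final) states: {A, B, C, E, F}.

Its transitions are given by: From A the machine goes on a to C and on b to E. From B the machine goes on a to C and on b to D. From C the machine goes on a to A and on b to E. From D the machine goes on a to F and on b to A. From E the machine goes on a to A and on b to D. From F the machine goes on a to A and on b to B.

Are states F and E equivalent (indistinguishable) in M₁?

No

P0 = {A,B,C,E,F} | {D}.
On input b, block {A,B,C,E,F} splits into {A,C,F} and {B,E}.
No further refinement is possible. Final partition (3 blocks): {A,C,F} | {D} | {B,E}.
F and E end up in different blocks, so they are distinguishable. For instance, the string 'b' is accepted from only F.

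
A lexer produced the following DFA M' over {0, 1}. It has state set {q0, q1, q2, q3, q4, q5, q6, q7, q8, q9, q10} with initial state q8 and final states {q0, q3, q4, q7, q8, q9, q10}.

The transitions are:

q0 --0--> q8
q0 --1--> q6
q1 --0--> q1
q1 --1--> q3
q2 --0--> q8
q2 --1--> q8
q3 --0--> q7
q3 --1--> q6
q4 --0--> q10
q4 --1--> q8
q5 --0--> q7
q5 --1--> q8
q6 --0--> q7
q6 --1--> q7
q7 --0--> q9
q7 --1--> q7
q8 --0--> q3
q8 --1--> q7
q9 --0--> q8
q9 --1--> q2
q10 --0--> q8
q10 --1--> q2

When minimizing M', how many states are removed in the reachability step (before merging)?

5

No path from q8 leads to q0, q1, q4, q5, q10; the other 6 states are all reachable.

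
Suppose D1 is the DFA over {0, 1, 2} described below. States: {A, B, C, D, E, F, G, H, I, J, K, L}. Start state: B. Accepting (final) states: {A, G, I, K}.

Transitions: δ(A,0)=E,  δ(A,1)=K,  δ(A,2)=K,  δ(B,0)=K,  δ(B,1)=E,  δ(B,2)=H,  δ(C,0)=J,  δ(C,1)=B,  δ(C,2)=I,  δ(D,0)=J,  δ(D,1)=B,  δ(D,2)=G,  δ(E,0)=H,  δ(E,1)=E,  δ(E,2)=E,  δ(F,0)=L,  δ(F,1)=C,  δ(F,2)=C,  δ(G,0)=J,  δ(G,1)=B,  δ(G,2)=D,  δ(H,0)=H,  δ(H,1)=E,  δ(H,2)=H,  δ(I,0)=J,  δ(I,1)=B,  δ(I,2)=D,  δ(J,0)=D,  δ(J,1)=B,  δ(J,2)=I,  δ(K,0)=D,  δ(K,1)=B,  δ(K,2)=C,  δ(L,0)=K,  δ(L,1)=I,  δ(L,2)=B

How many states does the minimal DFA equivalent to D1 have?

4

First remove the unreachable states {A,F,L}; 9 states remain.
Initial partition by acceptance: {G,I,K} | {B,C,D,E,H,J}.
Split {B,C,D,E,H,J} by δ(·,0) → {C,D,E,H,J} and {B}.
Refine {C,D,E,H,J} on symbol 1: members go to different blocks, giving {C,D,J} and {E,H}.
The partition is now stable with 4 blocks: {G,I,K} | {C,D,J} | {B} | {E,H}.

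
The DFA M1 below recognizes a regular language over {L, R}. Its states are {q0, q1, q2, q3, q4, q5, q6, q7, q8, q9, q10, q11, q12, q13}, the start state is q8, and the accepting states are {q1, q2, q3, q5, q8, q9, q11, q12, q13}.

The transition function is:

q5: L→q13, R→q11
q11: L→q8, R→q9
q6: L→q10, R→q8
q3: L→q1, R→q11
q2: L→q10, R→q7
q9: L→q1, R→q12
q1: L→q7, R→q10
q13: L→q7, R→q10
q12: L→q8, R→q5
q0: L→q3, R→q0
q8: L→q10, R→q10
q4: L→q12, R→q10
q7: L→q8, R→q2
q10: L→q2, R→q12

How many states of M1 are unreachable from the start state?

Starting at q8 and following transitions, the reachable set is {q1, q2, q5, q7, q8, q9, q10, q11, q12, q13}. That leaves q0, q3, q4, q6 unreachable — 4 in total.

4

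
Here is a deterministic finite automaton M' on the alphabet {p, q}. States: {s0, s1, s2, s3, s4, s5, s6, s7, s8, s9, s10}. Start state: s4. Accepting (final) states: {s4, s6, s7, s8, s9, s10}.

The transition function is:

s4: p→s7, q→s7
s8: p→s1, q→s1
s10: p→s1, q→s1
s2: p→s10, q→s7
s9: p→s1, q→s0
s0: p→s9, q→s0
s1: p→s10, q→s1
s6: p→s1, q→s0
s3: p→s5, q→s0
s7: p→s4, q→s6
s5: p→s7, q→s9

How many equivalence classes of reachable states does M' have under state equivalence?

States {s2,s3,s5,s8} cannot be reached from the start state, so discard them.
Initial partition by acceptance: {s4,s6,s7,s9,s10} | {s0,s1}.
Refine {s4,s6,s7,s9,s10} on symbol p: members go to different blocks, giving {s6,s9,s10} and {s4,s7}.
Refine {s4,s7} on symbol q: members go to different blocks, giving {s4} and {s7}.
Stable partition: {s6,s9,s10} | {s0,s1} | {s4} | {s7} — 4 equivalence classes.

4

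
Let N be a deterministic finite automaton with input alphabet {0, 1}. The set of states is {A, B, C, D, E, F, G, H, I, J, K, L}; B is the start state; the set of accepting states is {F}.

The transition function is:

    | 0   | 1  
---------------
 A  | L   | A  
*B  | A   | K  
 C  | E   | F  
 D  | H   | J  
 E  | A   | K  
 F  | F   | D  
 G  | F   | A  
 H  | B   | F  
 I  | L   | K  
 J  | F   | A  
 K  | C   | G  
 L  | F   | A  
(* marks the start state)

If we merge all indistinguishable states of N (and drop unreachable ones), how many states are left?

Reachable states from the start: {A,B,C,D,E,F,G,H,J,K,L}. Unreachable: {I} — drop them.
Start with accepting vs non-accepting: {F} | {A,B,C,D,E,G,H,J,K,L}.
On input 0, block {A,B,C,D,E,G,H,J,K,L} splits into {A,B,C,D,E,H,K} and {G,J,L}.
Refine {A,B,C,D,E,H,K} on symbol 0: members go to different blocks, giving {B,C,D,E,H,K} and {A}.
Refine {B,C,D,E,H,K} on symbol 0: members go to different blocks, giving {C,D,H,K} and {B,E}.
On input 0, block {C,D,H,K} splits into {C,H} and {D,K}.
No further refinement is possible. Final partition (6 blocks): {F} | {C,H} | {G,J,L} | {A} | {B,E} | {D,K}.

6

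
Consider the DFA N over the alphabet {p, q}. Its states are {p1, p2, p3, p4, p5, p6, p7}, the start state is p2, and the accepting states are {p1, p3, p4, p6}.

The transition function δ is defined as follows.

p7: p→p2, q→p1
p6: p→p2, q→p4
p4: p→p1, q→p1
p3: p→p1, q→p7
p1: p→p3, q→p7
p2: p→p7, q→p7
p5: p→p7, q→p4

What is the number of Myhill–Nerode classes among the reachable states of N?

3

Reachable states from the start: {p1,p2,p3,p7}. Unreachable: {p4,p5,p6} — drop them.
Start with accepting vs non-accepting: {p1,p3} | {p2,p7}.
Split {p2,p7} by δ(·,q) → {p2} and {p7}.
The partition is now stable with 3 blocks: {p1,p3} | {p2} | {p7}.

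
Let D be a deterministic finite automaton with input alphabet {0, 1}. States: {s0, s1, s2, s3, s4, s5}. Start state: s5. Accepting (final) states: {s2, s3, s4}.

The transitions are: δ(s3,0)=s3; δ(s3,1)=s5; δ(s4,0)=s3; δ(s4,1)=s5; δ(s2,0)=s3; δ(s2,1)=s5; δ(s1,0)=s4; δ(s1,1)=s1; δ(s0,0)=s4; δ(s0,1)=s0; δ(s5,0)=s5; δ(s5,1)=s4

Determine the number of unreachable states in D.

3

No path from s5 leads to s0, s1, s2; the other 3 states are all reachable.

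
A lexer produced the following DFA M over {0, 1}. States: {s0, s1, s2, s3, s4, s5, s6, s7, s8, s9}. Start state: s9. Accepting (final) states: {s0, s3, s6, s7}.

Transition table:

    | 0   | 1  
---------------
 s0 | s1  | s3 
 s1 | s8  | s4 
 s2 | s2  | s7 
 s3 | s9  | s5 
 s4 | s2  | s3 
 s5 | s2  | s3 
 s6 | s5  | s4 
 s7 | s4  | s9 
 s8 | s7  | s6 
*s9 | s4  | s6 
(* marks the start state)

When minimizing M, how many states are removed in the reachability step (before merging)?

3

No path from s9 leads to s0, s1, s8; the other 7 states are all reachable.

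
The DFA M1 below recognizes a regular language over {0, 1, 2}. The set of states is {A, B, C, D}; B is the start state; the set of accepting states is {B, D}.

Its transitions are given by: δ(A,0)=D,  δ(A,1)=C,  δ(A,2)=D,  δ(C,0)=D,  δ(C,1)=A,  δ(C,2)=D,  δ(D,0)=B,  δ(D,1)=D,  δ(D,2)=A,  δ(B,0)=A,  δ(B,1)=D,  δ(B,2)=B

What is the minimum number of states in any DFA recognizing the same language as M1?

3

Every state is reachable, so we keep all 4.
Start with accepting vs non-accepting: {B,D} | {A,C}.
On input 0, block {B,D} splits into {B} and {D}.
The partition is now stable with 3 blocks: {B} | {A,C} | {D}.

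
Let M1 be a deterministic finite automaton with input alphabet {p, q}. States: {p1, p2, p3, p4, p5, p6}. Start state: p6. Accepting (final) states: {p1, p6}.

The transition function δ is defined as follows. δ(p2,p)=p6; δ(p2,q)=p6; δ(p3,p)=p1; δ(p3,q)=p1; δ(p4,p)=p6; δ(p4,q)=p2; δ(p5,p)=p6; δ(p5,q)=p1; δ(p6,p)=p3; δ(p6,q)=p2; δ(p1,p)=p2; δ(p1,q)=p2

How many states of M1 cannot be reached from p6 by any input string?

Starting at p6 and following transitions, the reachable set is {p1, p2, p3, p6}. That leaves p4, p5 unreachable — 2 in total.

2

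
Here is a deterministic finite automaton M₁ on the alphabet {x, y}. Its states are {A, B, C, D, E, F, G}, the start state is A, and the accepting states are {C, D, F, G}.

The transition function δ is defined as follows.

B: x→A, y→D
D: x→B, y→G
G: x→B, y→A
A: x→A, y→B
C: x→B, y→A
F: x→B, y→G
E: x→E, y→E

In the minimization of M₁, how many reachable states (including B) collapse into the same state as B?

1

First remove the unreachable states {C,E,F}; 4 states remain.
Start with accepting vs non-accepting: {D,G} | {A,B}.
Split {D,G} by δ(·,y) → {D} and {G}.
On input y, block {A,B} splits into {A} and {B}.
The partition is now stable with 4 blocks: {D} | {A} | {G} | {B}.
State B belongs to the block {B}, which has 1 states.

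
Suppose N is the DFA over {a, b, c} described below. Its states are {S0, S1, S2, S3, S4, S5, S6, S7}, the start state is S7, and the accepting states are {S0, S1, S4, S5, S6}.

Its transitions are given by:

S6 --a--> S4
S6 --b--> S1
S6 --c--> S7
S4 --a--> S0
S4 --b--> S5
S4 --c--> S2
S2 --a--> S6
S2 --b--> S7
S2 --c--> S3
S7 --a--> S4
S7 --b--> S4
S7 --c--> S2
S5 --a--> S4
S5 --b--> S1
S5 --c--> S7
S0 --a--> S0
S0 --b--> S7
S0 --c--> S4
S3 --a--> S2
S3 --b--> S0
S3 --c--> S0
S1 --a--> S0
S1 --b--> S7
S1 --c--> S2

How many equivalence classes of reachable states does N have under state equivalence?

7

All states are reachable from the start state.
Initial partition by acceptance: {S0,S1,S4,S5,S6} | {S2,S3,S7}.
On input b, block {S0,S1,S4,S5,S6} splits into {S4,S5,S6} and {S0,S1}.
Split {S4,S5,S6} by δ(·,a) → {S5,S6} and {S4}.
On input a, block {S2,S3,S7} splits into {S2} and {S3} and {S7}.
On input c, block {S0,S1} splits into {S0} and {S1}.
The partition is now stable with 7 blocks: {S5,S6} | {S2} | {S0} | {S4} | {S3} | {S7} | {S1}.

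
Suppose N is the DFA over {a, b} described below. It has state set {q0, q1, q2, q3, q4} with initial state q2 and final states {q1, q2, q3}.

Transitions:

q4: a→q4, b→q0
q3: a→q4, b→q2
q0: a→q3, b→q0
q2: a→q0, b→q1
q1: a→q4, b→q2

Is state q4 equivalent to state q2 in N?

Initial partition by acceptance: {q1,q2,q3} | {q0,q4}.
On input a, block {q0,q4} splits into {q0} and {q4}.
On input a, block {q1,q2,q3} splits into {q1,q3} and {q2}.
No further refinement is possible. Final partition (4 blocks): {q1,q3} | {q0} | {q4} | {q2}.
q4 and q2 end up in different blocks, so they are distinguishable. For instance, the string 'ε' is accepted from only q2.

No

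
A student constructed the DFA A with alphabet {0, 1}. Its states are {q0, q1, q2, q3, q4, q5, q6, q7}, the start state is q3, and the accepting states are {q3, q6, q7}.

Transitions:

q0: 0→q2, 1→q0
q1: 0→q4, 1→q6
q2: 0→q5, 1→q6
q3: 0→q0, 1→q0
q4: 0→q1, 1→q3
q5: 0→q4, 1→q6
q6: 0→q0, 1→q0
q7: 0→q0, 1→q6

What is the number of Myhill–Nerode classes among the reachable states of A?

First remove the unreachable states {q7}; 7 states remain.
P0 = {q3,q6} | {q0,q1,q2,q4,q5}.
Split {q0,q1,q2,q4,q5} by δ(·,1) → {q1,q2,q4,q5} and {q0}.
No further refinement is possible. Final partition (3 blocks): {q3,q6} | {q1,q2,q4,q5} | {q0}.

3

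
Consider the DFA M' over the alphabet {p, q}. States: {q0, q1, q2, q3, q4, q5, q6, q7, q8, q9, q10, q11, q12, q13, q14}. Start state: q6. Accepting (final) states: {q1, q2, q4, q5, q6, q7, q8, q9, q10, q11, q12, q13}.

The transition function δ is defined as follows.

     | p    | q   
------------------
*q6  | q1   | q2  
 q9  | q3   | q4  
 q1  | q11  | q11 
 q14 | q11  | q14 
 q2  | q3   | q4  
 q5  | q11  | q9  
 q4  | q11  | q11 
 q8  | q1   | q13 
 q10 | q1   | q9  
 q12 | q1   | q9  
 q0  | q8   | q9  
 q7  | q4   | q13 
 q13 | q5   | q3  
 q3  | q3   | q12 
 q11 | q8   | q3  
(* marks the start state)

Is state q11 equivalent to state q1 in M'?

States {q0,q7,q10,q14} cannot be reached from the start state, so discard them.
Start with accepting vs non-accepting: {q1,q2,q4,q5,q6,q8,q9,q11,q12,q13} | {q3}.
Refine {q1,q2,q4,q5,q6,q8,q9,q11,q12,q13} on symbol p: members go to different blocks, giving {q1,q4,q5,q6,q8,q11,q12,q13} and {q2,q9}.
Split {q1,q4,q5,q6,q8,q11,q12,q13} by δ(·,q) → {q1,q4,q8} and {q5,q6,q12} and {q11,q13}.
Refine {q1,q4,q8} on symbol p: members go to different blocks, giving {q1,q4} and {q8}.
Refine {q5,q6,q12} on symbol p: members go to different blocks, giving {q6,q12} and {q5}.
Refine {q11,q13} on symbol p: members go to different blocks, giving {q11} and {q13}.
Stable partition: {q1,q4} | {q3} | {q2,q9} | {q6,q12} | {q11} | {q8} | {q5} | {q13} — 8 equivalence classes.
q11 and q1 end up in different blocks, so they are distinguishable. For instance, the string 'q' is accepted from only q1.

No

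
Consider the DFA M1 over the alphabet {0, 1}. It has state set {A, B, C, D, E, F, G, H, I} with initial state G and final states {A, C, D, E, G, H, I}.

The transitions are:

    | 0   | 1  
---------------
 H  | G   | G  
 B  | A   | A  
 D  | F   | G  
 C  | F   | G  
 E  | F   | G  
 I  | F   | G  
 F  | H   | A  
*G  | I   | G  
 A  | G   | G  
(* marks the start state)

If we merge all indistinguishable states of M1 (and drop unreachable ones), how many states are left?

First remove the unreachable states {B,C,D,E}; 5 states remain.
Initial partition by acceptance: {A,G,H,I} | {F}.
Refine {A,G,H,I} on symbol 0: members go to different blocks, giving {A,G,H} and {I}.
On input 0, block {A,G,H} splits into {A,H} and {G}.
No further refinement is possible. Final partition (4 blocks): {A,H} | {F} | {I} | {G}.

4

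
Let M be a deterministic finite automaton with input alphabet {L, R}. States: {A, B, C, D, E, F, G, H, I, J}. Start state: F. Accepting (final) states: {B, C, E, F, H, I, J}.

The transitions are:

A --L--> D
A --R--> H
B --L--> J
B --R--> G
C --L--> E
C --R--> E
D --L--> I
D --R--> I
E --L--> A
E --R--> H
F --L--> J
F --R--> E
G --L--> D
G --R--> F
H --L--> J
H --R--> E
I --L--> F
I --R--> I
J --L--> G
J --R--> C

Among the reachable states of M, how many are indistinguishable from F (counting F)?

States {B} cannot be reached from the start state, so discard them.
Start with accepting vs non-accepting: {C,E,F,H,I,J} | {A,D,G}.
Split {C,E,F,H,I,J} by δ(·,L) → {C,F,H,I} and {E,J}.
Split {C,F,H,I} by δ(·,L) → {C,F,H} and {I}.
Split {A,D,G} by δ(·,L) → {A,G} and {D}.
Stable partition: {C,F,H} | {A,G} | {E,J} | {I} | {D} — 5 equivalence classes.
State F belongs to the block {C,F,H}, which has 3 states.

3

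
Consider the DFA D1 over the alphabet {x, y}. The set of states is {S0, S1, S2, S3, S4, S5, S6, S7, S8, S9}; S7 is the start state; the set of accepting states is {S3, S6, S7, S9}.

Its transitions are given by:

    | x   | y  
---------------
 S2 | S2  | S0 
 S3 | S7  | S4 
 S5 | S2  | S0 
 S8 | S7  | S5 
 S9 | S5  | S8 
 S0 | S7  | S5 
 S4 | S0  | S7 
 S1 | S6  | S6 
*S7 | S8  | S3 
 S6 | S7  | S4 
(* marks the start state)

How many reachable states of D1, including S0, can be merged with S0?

States {S1,S6,S9} cannot be reached from the start state, so discard them.
P0 = {S3,S7} | {S0,S2,S4,S5,S8}.
Refine {S3,S7} on symbol x: members go to different blocks, giving {S3} and {S7}.
On input x, block {S0,S2,S4,S5,S8} splits into {S2,S4,S5} and {S0,S8}.
Split {S2,S4,S5} by δ(·,x) → {S2,S5} and {S4}.
Stable partition: {S3} | {S2,S5} | {S7} | {S0,S8} | {S4} — 5 equivalence classes.
State S0 belongs to the block {S0,S8}, which has 2 states.

2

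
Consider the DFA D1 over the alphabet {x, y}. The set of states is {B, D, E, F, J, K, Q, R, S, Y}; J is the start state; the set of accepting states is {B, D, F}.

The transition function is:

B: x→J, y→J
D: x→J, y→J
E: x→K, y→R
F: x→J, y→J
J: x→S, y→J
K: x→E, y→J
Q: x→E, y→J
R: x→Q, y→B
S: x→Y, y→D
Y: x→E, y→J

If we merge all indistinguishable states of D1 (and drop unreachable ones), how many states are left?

5

First remove the unreachable states {F}; 9 states remain.
Start with accepting vs non-accepting: {B,D} | {E,J,K,Q,R,S,Y}.
On input y, block {E,J,K,Q,R,S,Y} splits into {E,J,K,Q,Y} and {R,S}.
Refine {E,J,K,Q,Y} on symbol x: members go to different blocks, giving {E,K,Q,Y} and {J}.
Refine {E,K,Q,Y} on symbol y: members go to different blocks, giving {K,Q,Y} and {E}.
The partition is now stable with 5 blocks: {B,D} | {K,Q,Y} | {R,S} | {J} | {E}.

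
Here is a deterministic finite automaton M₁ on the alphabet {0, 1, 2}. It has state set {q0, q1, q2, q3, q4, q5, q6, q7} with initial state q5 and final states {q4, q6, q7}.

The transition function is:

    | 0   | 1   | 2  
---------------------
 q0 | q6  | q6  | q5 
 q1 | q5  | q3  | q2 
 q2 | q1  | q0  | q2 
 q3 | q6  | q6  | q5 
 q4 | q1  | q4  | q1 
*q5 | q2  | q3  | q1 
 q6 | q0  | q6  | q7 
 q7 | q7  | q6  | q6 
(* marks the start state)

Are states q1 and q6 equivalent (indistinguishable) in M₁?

States {q4} cannot be reached from the start state, so discard them.
Initial partition by acceptance: {q6,q7} | {q0,q1,q2,q3,q5}.
Refine {q6,q7} on symbol 0: members go to different blocks, giving {q6} and {q7}.
On input 0, block {q0,q1,q2,q3,q5} splits into {q1,q2,q5} and {q0,q3}.
No further refinement is possible. Final partition (4 blocks): {q6} | {q1,q2,q5} | {q7} | {q0,q3}.
q1 and q6 end up in different blocks, so they are distinguishable. For instance, the string 'ε' is accepted from only q6.

No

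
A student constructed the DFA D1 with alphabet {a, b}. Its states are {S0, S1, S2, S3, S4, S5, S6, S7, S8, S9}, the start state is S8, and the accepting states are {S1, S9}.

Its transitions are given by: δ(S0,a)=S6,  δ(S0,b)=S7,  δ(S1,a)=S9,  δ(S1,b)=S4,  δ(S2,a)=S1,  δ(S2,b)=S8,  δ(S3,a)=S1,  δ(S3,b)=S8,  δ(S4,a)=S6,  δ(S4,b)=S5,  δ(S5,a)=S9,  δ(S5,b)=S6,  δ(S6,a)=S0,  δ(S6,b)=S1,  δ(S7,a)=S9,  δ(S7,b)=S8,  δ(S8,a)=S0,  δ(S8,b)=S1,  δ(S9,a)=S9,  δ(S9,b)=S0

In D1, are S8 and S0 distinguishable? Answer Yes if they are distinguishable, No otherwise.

Yes

First remove the unreachable states {S2,S3}; 8 states remain.
Start with accepting vs non-accepting: {S1,S9} | {S0,S4,S5,S6,S7,S8}.
On input a, block {S0,S4,S5,S6,S7,S8} splits into {S0,S4,S6,S8} and {S5,S7}.
Split {S0,S4,S6,S8} by δ(·,b) → {S0,S4} and {S6,S8}.
Stable partition: {S1,S9} | {S0,S4} | {S5,S7} | {S6,S8} — 4 equivalence classes.
S8 and S0 end up in different blocks, so they are distinguishable. For instance, the string 'b' is accepted from only S8.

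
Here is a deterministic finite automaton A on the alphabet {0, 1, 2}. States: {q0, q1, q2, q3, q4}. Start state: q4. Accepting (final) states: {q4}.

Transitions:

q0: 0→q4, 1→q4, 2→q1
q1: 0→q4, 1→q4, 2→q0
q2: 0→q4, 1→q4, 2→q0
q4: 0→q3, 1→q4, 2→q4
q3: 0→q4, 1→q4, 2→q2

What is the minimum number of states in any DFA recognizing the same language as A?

Start with accepting vs non-accepting: {q4} | {q0,q1,q2,q3}.
No further refinement is possible. Final partition (2 blocks): {q4} | {q0,q1,q2,q3}.

2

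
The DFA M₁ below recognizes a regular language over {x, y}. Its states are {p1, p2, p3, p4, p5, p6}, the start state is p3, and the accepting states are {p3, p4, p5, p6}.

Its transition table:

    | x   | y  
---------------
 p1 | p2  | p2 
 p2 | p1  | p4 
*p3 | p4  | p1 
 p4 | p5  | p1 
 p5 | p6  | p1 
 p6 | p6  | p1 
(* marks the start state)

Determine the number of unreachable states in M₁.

Exploring from p3, all states are eventually visited, so none are unreachable.

0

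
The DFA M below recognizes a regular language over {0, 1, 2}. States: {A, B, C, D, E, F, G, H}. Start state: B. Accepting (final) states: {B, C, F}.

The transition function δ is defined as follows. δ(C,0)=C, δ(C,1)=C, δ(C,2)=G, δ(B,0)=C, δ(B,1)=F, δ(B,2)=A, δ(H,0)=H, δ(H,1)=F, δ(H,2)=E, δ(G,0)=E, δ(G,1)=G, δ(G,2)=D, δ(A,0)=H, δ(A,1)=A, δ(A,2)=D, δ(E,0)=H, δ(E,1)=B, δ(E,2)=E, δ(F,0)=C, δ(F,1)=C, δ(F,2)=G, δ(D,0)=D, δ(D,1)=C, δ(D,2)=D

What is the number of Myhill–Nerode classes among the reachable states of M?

P0 = {B,C,F} | {A,D,E,G,H}.
Refine {A,D,E,G,H} on symbol 1: members go to different blocks, giving {D,E,H} and {A,G}.
No further refinement is possible. Final partition (3 blocks): {B,C,F} | {D,E,H} | {A,G}.

3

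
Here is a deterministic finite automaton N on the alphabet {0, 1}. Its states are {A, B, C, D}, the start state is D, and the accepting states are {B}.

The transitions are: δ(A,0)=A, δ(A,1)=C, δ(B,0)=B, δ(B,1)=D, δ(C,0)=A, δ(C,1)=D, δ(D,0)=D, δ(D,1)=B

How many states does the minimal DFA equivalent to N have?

2

States {A,C} cannot be reached from the start state, so discard them.
Initial partition by acceptance: {B} | {D}.
The partition is now stable with 2 blocks: {B} | {D}.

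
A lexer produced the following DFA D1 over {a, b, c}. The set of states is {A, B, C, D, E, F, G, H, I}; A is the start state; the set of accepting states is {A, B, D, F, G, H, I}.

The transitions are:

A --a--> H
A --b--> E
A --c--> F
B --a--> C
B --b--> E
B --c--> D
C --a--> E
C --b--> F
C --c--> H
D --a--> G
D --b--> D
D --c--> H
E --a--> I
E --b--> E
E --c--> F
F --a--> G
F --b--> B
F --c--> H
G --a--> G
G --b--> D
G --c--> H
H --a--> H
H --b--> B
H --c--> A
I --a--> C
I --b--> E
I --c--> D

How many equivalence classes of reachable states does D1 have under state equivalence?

7

Start with accepting vs non-accepting: {A,B,D,F,G,H,I} | {C,E}.
Refine {A,B,D,F,G,H,I} on symbol a: members go to different blocks, giving {A,D,F,G,H} and {B,I}.
Split {A,D,F,G,H} by δ(·,b) → {D,G} and {F,H} and {A}.
On input a, block {C,E} splits into {C} and {E}.
Refine {F,H} on symbol a: members go to different blocks, giving {F} and {H}.
No further refinement is possible. Final partition (7 blocks): {D,G} | {C} | {B,I} | {F} | {A} | {E} | {H}.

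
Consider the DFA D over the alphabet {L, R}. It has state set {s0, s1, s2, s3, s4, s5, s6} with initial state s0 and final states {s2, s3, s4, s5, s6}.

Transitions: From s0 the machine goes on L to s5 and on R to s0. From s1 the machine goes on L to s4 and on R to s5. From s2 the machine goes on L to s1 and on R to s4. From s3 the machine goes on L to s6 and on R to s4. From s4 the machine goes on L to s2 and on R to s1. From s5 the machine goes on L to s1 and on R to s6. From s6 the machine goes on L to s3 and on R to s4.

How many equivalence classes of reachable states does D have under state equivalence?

Initial partition by acceptance: {s2,s3,s4,s5,s6} | {s0,s1}.
On input L, block {s2,s3,s4,s5,s6} splits into {s3,s4,s6} and {s2,s5}.
Split {s3,s4,s6} by δ(·,L) → {s3,s6} and {s4}.
On input L, block {s0,s1} splits into {s0} and {s1}.
Refine {s2,s5} on symbol R: members go to different blocks, giving {s2} and {s5}.
Stable partition: {s3,s6} | {s0} | {s2} | {s4} | {s1} | {s5} — 6 equivalence classes.

6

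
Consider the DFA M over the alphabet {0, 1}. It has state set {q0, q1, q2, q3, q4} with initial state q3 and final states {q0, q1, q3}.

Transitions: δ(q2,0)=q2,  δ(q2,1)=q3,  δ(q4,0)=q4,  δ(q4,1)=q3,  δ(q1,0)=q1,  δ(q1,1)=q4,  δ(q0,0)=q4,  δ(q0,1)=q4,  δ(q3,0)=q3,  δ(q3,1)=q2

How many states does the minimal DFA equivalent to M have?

Reachable states from the start: {q2,q3}. Unreachable: {q0,q1,q4} — drop them.
Initial partition by acceptance: {q3} | {q2}.
The partition is now stable with 2 blocks: {q3} | {q2}.

2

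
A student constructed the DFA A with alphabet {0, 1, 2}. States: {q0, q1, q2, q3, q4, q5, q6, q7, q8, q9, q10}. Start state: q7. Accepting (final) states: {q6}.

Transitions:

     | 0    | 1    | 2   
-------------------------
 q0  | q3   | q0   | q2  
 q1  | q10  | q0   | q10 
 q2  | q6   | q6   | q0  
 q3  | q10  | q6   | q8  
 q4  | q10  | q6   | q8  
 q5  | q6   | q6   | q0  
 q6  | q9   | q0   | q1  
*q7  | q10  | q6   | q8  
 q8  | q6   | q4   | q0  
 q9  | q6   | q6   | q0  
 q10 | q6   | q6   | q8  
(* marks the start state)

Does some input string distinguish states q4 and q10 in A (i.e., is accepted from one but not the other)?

Reachable states from the start: {q0,q1,q2,q3,q4,q6,q7,q8,q9,q10}. Unreachable: {q5} — drop them.
P0 = {q6} | {q0,q1,q2,q3,q4,q7,q8,q9,q10}.
On input 0, block {q0,q1,q2,q3,q4,q7,q8,q9,q10} splits into {q0,q1,q3,q4,q7} and {q2,q8,q9,q10}.
On input 0, block {q0,q1,q3,q4,q7} splits into {q1,q3,q4,q7} and {q0}.
Split {q1,q3,q4,q7} by δ(·,1) → {q3,q4,q7} and {q1}.
Refine {q2,q8,q9,q10} on symbol 1: members go to different blocks, giving {q2,q9,q10} and {q8}.
On input 2, block {q2,q9,q10} splits into {q2,q9} and {q10}.
No further refinement is possible. Final partition (7 blocks): {q6} | {q3,q4,q7} | {q2,q9} | {q0} | {q1} | {q8} | {q10}.
q4 and q10 end up in different blocks, so they are distinguishable. For instance, the string '0' is accepted from only q10.

Yes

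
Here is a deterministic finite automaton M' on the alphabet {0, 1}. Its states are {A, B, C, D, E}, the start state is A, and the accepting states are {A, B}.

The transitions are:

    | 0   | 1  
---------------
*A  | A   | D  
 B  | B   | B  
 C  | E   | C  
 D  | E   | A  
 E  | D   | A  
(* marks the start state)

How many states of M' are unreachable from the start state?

BFS from A reaches {A, D, E}; the 2 state(s) B, C are never visited.

2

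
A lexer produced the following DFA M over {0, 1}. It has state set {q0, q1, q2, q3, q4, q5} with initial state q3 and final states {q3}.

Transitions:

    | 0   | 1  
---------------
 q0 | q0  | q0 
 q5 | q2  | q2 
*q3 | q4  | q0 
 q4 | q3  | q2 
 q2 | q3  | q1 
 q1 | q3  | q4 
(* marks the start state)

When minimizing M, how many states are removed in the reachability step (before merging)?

BFS from q3 reaches {q0, q1, q2, q3, q4}; the 1 state(s) q5 are never visited.

1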